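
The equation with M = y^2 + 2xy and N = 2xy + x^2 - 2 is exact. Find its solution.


Check exactness: ∂M/∂y = 2y + 2x and ∂N/∂x = 2y + 2x; equal, so the equation is exact.
Integrate M with respect to x (treating y as constant): ∫M dx = xy^2 + x^2y + h(y).
Differentiate w.r.t. y and set equal to N: the x-dependent terms already match, leaving h'(y) = -2. Integrate: h(y) = -2y.
So F(x,y) = xy^2 + x^2y - 2y.
General solution: xy^2 + x^2y - 2y = C.


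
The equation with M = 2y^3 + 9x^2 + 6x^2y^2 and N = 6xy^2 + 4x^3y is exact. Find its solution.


Check exactness: ∂M/∂y = 6y^2 + 12x^2y and ∂N/∂x = 6y^2 + 12x^2y; equal, so the equation is exact.
Integrate M with respect to x (treating y as constant): ∫M dx = 2xy^3 + 3x^3 + 2x^3y^2 + h(y).
Differentiate w.r.t. y and set equal to N: all terms match, so h'(y) = 0 and h is a constant absorbed into C.
General solution: 2xy^3 + 3x^3 + 2x^3y^2 = C.


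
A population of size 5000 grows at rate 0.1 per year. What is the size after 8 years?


The ODE dP/dt = 0.1P has solution P(t) = P(0)e^(0.1t).
Substitute P(0) = 5000 and t = 8: P(8) = 5000 e^(0.80) ≈ 11128.


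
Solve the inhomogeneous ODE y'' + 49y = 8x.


Homogeneous: r² + 49 = 0 ⇒ r = ±7i, y_h = C₁cos(7x) + C₂sin(7x).
Polynomial forcing; try y_p = Ax + B. Then y_p'' + 49 y_p = 49(Ax + B) = 8x, so B = 0 and A = 8/49.
General solution: y = C₁cos(7x) + C₂sin(7x) + (8/49)x.


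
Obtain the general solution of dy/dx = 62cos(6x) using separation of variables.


g(y) = 1, so integrate directly: y = ∫ 62cos(6x) dx = (31/3)sin(6x) + C.


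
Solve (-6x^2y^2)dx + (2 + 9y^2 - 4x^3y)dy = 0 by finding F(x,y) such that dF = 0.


Check exactness: ∂M/∂y = -12x^2y and ∂N/∂x = -12x^2y; equal, so the equation is exact.
Integrate M with respect to x (treating y as constant): ∫M dx = -2x^3y^2 + h(y).
Differentiate w.r.t. y and set equal to N: the x-dependent terms already match, leaving h'(y) = 2 + 9y^2. Integrate: h(y) = 2y + 3y^3.
So F(x,y) = 2y + 3y^3 - 2x^3y^2.
General solution: 2y + 3y^3 - 2x^3y^2 = C.


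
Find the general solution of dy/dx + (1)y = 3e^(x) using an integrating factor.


P(x) = 1 ⇒ μ = e^(x).
(μ y)' = 3e^(2x) ⇒ μ y = (3/2)e^(2x) + C.
Divide by μ: y = (3/2)e^(x) + Ce^(-x).


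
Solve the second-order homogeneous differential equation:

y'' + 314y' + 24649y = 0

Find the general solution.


Characteristic equation: r² + 314r + 24649 = 0, i.e. (r + 157)² = 0.
Repeated root r = -157; include an x factor for the second linearly independent solution.
General solution: y = (C₁ + C₂x)e^(-157x).


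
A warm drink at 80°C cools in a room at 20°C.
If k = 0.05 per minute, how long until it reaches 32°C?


From T(t) = T_a + (T₀ - T_a)e^(-kt), set T(t) = 32:
(32 - 20) / (80 - 20) = e^(-0.05t), so t = -ln(0.200)/0.05 ≈ 32.2 minutes.


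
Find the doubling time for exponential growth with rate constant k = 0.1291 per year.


Exponential growth: P(t) = P₀ e^(0.1291t). Set P(t)/P₀ = 2: e^(0.1291t) = 2.
Solve: t = ln(2)/0.1291 ≈ 5.37 years.


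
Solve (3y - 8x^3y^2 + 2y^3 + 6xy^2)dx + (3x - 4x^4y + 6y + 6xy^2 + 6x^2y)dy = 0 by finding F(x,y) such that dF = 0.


Check exactness: ∂M/∂y = 3 - 16x^3y + 6y^2 + 12xy and ∂N/∂x = 3 - 16x^3y + 6y^2 + 12xy; equal, so the equation is exact.
Integrate M with respect to x (treating y as constant): ∫M dx = 3xy - 2x^4y^2 + 2xy^3 + 3x^2y^2 + h(y).
Differentiate w.r.t. y and set equal to N: the x-dependent terms already match, leaving h'(y) = 6y. Integrate: h(y) = 3y^2.
So F(x,y) = 3xy - 2x^4y^2 + 3y^2 + 2xy^3 + 3x^2y^2.
General solution: 3xy - 2x^4y^2 + 3y^2 + 2xy^3 + 3x^2y^2 = C.


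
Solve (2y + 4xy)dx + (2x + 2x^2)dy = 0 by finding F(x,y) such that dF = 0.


Check exactness: ∂M/∂y = 2 + 4x and ∂N/∂x = 2 + 4x; equal, so the equation is exact.
Integrate M with respect to x (treating y as constant): ∫M dx = 2xy + 2x^2y + h(y).
Differentiate w.r.t. y and set equal to N: all terms match, so h'(y) = 0 and h is a constant absorbed into C.
General solution: 2xy + 2x^2y = C.


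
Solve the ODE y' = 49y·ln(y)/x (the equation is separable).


Separate: dy/[y ln(y)] = 49 dx/x.
Substitute u = ln(y): du/u = 49 dx/x.
Integrate: ln|ln(y)| = 49ln|x| + C₀, hence ln(y) = C·x^49.


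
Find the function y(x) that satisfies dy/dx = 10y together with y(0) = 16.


General solution of y' = 10y is y = Ce^(10x).
Apply y(0) = 16: C = 16.
Particular solution: y = 16e^(10x).


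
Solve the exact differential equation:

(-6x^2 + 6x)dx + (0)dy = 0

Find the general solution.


Check exactness: ∂M/∂y = 0 and ∂N/∂x = 0; equal, so the equation is exact.
Integrate M with respect to x (treating y as constant): ∫M dx = -2x^3 + 3x^2 + h(y).
Differentiate w.r.t. y and set equal to N: all terms match, so h'(y) = 0 and h is a constant absorbed into C.
General solution: -2x^3 + 3x^2 = C.


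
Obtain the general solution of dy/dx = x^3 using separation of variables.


Integrate both sides with respect to x: y = ∫ x^3 dx = (1/4)x^4 + C.


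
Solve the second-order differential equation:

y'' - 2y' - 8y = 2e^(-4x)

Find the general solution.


Characteristic roots of r² - 2r - 8 = 0 are 4, -2.
y_h = C₁e^(4x) + C₂e^(-2x).
Forcing exponent -4 is not a characteristic root; try y_p = Ae^(-4x).
Substitute: A·(16 + (-2)·-4 + (-8)) = A·16 = 2, so A = 1/8.
General solution: y = C₁e^(4x) + C₂e^(-2x) + (1/8)e^(-4x).


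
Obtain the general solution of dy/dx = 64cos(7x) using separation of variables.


g(y) = 1, so integrate directly: y = ∫ 64cos(7x) dx = (64/7)sin(7x) + C.


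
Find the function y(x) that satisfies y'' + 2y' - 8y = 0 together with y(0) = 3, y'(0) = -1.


Characteristic roots of r² + 2r - 8 = 0 are 2, -4.
General solution y = c₁ e^(2x) + c₂ e^(-4x).
Apply y(0) = 3: c₁ + c₂ = 3. Apply y'(0) = -1: 2 c₁ - 4 c₂ = -1.
Solve: c₁ = 11/6, c₂ = 7/6.
Particular solution: y = (11/6)e^(2x) + (7/6)e^(-4x).


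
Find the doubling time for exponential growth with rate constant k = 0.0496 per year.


Exponential growth: P(t) = P₀ e^(0.0496t). Set P(t)/P₀ = 2: e^(0.0496t) = 2.
Solve: t = ln(2)/0.0496 ≈ 13.97 years.


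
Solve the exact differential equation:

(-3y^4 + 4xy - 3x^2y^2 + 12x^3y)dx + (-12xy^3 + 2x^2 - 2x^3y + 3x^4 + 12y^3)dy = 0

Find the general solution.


Check exactness: ∂M/∂y = -12y^3 + 4x - 6x^2y + 12x^3 and ∂N/∂x = -12y^3 + 4x - 6x^2y + 12x^3; equal, so the equation is exact.
Integrate M with respect to x (treating y as constant): ∫M dx = -3xy^4 + 2x^2y - x^3y^2 + 3x^4y + h(y).
Differentiate w.r.t. y and set equal to N: the x-dependent terms already match, leaving h'(y) = 12y^3. Integrate: h(y) = 3y^4.
So F(x,y) = -3xy^4 + 2x^2y - x^3y^2 + 3x^4y + 3y^4.
General solution: -3xy^4 + 2x^2y - x^3y^2 + 3x^4y + 3y^4 = C.


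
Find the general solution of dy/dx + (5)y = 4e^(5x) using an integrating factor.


P(x) = 5 ⇒ μ = e^(5x).
(μ y)' = 4e^(10x) ⇒ μ y = (4/10)e^(10x) + C.
Divide by μ: y = (2/5)e^(5x) + Ce^(-5x).


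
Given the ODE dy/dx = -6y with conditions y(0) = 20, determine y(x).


General solution of y' = -6y is y = Ce^(-6x).
Apply y(0) = 20: C = 20.
Particular solution: y = 20e^(-6x).


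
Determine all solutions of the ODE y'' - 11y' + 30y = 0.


Characteristic equation: r² - 11r + 30 = 0.
Factor: (r - 5)(r - 6) = 0 ⇒ r = 5, 6 (distinct real).
General solution: y = C₁e^(5x) + C₂e^(6x).


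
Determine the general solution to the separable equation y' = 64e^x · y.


Separate variables: dy/y = 64e^x dx.
Integrate: ln|y| = 64e^x + C₀.
Exponentiate: y = Ce^(64e^x).


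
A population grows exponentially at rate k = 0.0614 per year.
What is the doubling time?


Exponential growth: P(t) = P₀ e^(0.0614t). Set P(t)/P₀ = 2: e^(0.0614t) = 2.
Solve: t = ln(2)/0.0614 ≈ 11.29 years.


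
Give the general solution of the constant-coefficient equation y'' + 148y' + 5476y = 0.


Characteristic equation: r² + 148r + 5476 = 0, i.e. (r + 74)² = 0.
Repeated root r = -74; include an x factor for the second linearly independent solution.
General solution: y = (C₁ + C₂x)e^(-74x).


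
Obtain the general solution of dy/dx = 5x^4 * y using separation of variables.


Separate variables: dy/y = 5x^4 dx.
Integrate: ln|y| = x^5 + C₀.
Exponentiate: y = Ce^(x^5).


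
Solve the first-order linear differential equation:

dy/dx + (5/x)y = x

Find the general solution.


P(x) = 5/x ⇒ μ = x^5.
(x^5 y)' = x^5·x^1 = x^6.
Integrate: x^5 y = x^7/(7) + C.
Solve for y: y = (1/7)x^2 + C/x^5.


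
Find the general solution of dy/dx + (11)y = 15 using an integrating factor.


P(x) = 11, Q(x) = 15; integrating factor μ = e^(11x).
(μ y)' = 15e^(11x) ⇒ μ y = (15/11)e^(11x) + C.
Divide by μ: y = 15/11 + Ce^(-11x).


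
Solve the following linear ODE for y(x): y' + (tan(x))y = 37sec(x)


P(x) = tan(x) ⇒ μ = e^(∫tan(x)dx) = sec(x).
(sec(x) y)' = 37sec²(x) ⇒ sec(x) y = 37tan(x) + C.
Multiply by cos(x): y = 37sin(x) + C·cos(x).


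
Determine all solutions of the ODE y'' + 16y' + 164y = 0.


Characteristic equation: r² + 16r + 164 = 0.
Discriminant is negative; roots r = -8 ± 10i (complex conjugate pair).
General solution uses e^(α x)(C₁ cos(β x) + C₂ sin(β x)): y = e^(-8x)(C₁cos(10x) + C₂sin(10x)).


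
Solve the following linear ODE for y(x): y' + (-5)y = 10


P(x) = -5 ⇒ μ = e^(-5x).
(μ y)' = 10e^(-5x) ⇒ μ y = -2e^(-5x) + C.
Divide by μ: y = -2 + Ce^(5x).


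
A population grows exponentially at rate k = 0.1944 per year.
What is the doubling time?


Exponential growth: P(t) = P₀ e^(0.1944t). Set P(t)/P₀ = 2: e^(0.1944t) = 2.
Solve: t = ln(2)/0.1944 ≈ 3.57 years.


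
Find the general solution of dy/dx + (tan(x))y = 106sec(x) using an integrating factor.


P(x) = tan(x) ⇒ μ = e^(∫tan(x)dx) = sec(x).
(sec(x) y)' = 106sec²(x) ⇒ sec(x) y = 106tan(x) + C.
Multiply by cos(x): y = 106sin(x) + C·cos(x).


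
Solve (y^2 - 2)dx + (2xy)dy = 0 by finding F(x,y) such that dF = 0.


Check exactness: ∂M/∂y = 2y and ∂N/∂x = 2y; equal, so the equation is exact.
Integrate M with respect to x (treating y as constant): ∫M dx = xy^2 - 2x + h(y).
Differentiate w.r.t. y and set equal to N: all terms match, so h'(y) = 0 and h is a constant absorbed into C.
General solution: xy^2 - 2x = C.


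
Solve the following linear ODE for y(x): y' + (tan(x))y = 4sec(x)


P(x) = tan(x) ⇒ μ = e^(∫tan(x)dx) = sec(x).
(sec(x) y)' = 4sec²(x) ⇒ sec(x) y = 4tan(x) + C.
Multiply by cos(x): y = 4sin(x) + C·cos(x).


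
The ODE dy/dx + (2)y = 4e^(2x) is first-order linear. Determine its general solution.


P(x) = 2 ⇒ μ = e^(2x).
(μ y)' = 4e^(4x) ⇒ μ y = (4/4)e^(4x) + C.
Divide by μ: y = e^(2x) + Ce^(-2x).


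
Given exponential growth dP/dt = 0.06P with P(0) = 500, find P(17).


The ODE dP/dt = 0.06P has solution P(t) = P(0)e^(0.06t).
Substitute P(0) = 500 and t = 17: P(17) = 500 e^(1.02) ≈ 1387.


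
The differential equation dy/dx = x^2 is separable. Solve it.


Integrate both sides with respect to x: y = ∫ x^2 dx = (1/3)x^3 + C.


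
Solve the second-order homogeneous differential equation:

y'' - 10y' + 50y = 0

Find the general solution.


Characteristic equation: r² - 10r + 50 = 0.
Discriminant is negative; roots r = 5 ± 5i (complex conjugate pair).
General solution uses e^(α x)(C₁ cos(β x) + C₂ sin(β x)): y = e^(5x)(C₁cos(5x) + C₂sin(5x)).


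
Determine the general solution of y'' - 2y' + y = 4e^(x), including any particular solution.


Characteristic polynomial (r - 1)² = 0; repeated root r = 1.
y_h = (C₁ + C₂x)e^(x). Forcing matches the repeated root (resonance), so try y_p = Ax² e^(x).
Substitute and solve for A: 2A = 4, so A = 2.
General solution: y = (C₁ + C₂x + 2x²)e^(x).


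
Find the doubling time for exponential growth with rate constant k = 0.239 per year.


Exponential growth: P(t) = P₀ e^(0.239t). Set P(t)/P₀ = 2: e^(0.239t) = 2.
Solve: t = ln(2)/0.239 ≈ 2.90 years.


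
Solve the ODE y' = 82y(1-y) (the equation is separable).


Separate: dy/[y(1-y)] = 82 dx.
Partial fractions: 1/[y(1-y)] = 1/y + 1/(1-y).
Integrate: ln|y/(1-y)| = 82x + C₀.
Solve for y: y = 1/(1 + Ce^(-82x)).


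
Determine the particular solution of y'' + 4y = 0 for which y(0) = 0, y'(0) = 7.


Characteristic roots of r² + 4 = 0 are ±2i, so y = C₁cos(2x) + C₂sin(2x).
Apply y(0) = 0: C₁ = 0. Differentiate and apply y'(0) = 7: 2·C₂ = 7, so C₂ = 7/2.
Particular solution: y = (7/2)sin(2x).


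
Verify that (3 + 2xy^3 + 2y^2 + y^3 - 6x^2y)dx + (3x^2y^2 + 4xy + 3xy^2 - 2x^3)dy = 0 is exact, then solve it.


Check exactness: ∂M/∂y = 6xy^2 + 4y + 3y^2 - 6x^2 and ∂N/∂x = 6xy^2 + 4y + 3y^2 - 6x^2; equal, so the equation is exact.
Integrate M with respect to x (treating y as constant): ∫M dx = 3x + x^2y^3 + 2xy^2 + xy^3 - 2x^3y + h(y).
Differentiate w.r.t. y and set equal to N: all terms match, so h'(y) = 0 and h is a constant absorbed into C.
General solution: 3x + x^2y^3 + 2xy^2 + xy^3 - 2x^3y = C.


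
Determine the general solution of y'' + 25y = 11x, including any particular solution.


Homogeneous: r² + 25 = 0 ⇒ r = ±5i, y_h = C₁cos(5x) + C₂sin(5x).
Polynomial forcing; try y_p = Ax + B. Then y_p'' + 25 y_p = 25(Ax + B) = 11x, so B = 0 and A = 11/25.
General solution: y = C₁cos(5x) + C₂sin(5x) + (11/25)x.


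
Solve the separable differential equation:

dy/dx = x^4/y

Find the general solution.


Separate variables: y dy = x^4 dx.
Integrate both sides: y²/2 = (1/5)x^5 + C₀.
Multiply by 2: y² = (2/5)x^5 + C.


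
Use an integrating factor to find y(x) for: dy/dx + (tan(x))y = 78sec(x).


P(x) = tan(x) ⇒ μ = e^(∫tan(x)dx) = sec(x).
(sec(x) y)' = 78sec²(x) ⇒ sec(x) y = 78tan(x) + C.
Multiply by cos(x): y = 78sin(x) + C·cos(x).


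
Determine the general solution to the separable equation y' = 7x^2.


Integrate both sides with respect to x: y = ∫ 7x^2 dx = (7/3)x^3 + C.


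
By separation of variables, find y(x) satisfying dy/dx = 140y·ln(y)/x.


Separate: dy/[y ln(y)] = 140 dx/x.
Substitute u = ln(y): du/u = 140 dx/x.
Integrate: ln|ln(y)| = 140ln|x| + C₀, hence ln(y) = C·x^140.


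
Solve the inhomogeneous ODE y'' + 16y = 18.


Homogeneous part: r² + 16 = 0 ⇒ r = ±4i, so y_h = C₁cos(4x) + C₂sin(4x).
Try constant y_p = A; plug in: 16A = 18 ⇒ A = 9/8.
General solution: y = C₁cos(4x) + C₂sin(4x) + 9/8.


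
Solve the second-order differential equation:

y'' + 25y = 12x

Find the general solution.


Homogeneous: r² + 25 = 0 ⇒ r = ±5i, y_h = C₁cos(5x) + C₂sin(5x).
Polynomial forcing; try y_p = Ax + B. Then y_p'' + 25 y_p = 25(Ax + B) = 12x, so B = 0 and A = 12/25.
General solution: y = C₁cos(5x) + C₂sin(5x) + (12/25)x.


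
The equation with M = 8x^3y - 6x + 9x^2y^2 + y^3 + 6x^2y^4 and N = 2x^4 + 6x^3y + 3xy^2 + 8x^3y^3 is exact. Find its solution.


Check exactness: ∂M/∂y = 8x^3 + 18x^2y + 3y^2 + 24x^2y^3 and ∂N/∂x = 8x^3 + 18x^2y + 3y^2 + 24x^2y^3; equal, so the equation is exact.
Integrate M with respect to x (treating y as constant): ∫M dx = 2x^4y - 3x^2 + 3x^3y^2 + xy^3 + 2x^3y^4 + h(y).
Differentiate w.r.t. y and set equal to N: all terms match, so h'(y) = 0 and h is a constant absorbed into C.
General solution: 2x^4y - 3x^2 + 3x^3y^2 + xy^3 + 2x^3y^4 = C.


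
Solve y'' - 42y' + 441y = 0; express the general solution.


Characteristic equation: r² - 42r + 441 = 0, i.e. (r - 21)² = 0.
Repeated root r = 21; include an x factor for the second linearly independent solution.
General solution: y = (C₁ + C₂x)e^(21x).


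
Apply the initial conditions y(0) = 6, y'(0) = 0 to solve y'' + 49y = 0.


Characteristic roots of r² + 49 = 0 are ±7i, so y = C₁cos(7x) + C₂sin(7x).
Apply y(0) = 6: C₁ = 6. Differentiate and apply y'(0) = 0: 7·C₂ = 0, so C₂ = 0.
Particular solution: y = 6cos(7x).


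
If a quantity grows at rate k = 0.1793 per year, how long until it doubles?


Exponential growth: P(t) = P₀ e^(0.1793t). Set P(t)/P₀ = 2: e^(0.1793t) = 2.
Solve: t = ln(2)/0.1793 ≈ 3.87 years.


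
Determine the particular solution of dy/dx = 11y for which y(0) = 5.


General solution of y' = 11y is y = Ce^(11x).
Apply y(0) = 5: C = 5.
Particular solution: y = 5e^(11x).


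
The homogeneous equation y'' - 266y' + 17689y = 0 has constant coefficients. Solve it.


Characteristic equation: r² - 266r + 17689 = 0, i.e. (r - 133)² = 0.
Repeated root r = 133; include an x factor for the second linearly independent solution.
General solution: y = (C₁ + C₂x)e^(133x).


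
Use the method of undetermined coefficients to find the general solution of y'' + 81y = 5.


Homogeneous part: r² + 81 = 0 ⇒ r = ±9i, so y_h = C₁cos(9x) + C₂sin(9x).
Try constant y_p = A; plug in: 81A = 5 ⇒ A = 5/81.
General solution: y = C₁cos(9x) + C₂sin(9x) + 5/81.


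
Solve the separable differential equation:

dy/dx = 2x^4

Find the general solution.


Integrate both sides with respect to x: y = ∫ 2x^4 dx = (2/5)x^5 + C.


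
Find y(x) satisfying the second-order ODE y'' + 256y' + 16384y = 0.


Characteristic equation: r² + 256r + 16384 = 0, i.e. (r + 128)² = 0.
Repeated root r = -128; include an x factor for the second linearly independent solution.
General solution: y = (C₁ + C₂x)e^(-128x).


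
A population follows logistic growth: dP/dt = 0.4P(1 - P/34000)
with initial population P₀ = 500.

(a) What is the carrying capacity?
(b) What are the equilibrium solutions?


Logistic ODE dP/dt = 0.4P(1 - P/34000) has equilibria where dP/dt = 0, i.e. P = 0 or P = 34000.
The coefficient (1 - P/K) = 0 when P = K, identifying K = 34000 as the carrying capacity.
(a) K = 34000; (b) equilibria P = 0 and P = 34000.


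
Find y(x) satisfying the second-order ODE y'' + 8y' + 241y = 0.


Characteristic equation: r² + 8r + 241 = 0.
Discriminant is negative; roots r = -4 ± 15i (complex conjugate pair).
General solution uses e^(α x)(C₁ cos(β x) + C₂ sin(β x)): y = e^(-4x)(C₁cos(15x) + C₂sin(15x)).


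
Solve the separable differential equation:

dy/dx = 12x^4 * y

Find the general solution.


Separate variables: dy/y = 12x^4 dx.
Integrate: ln|y| = (12/5)x^5 + C₀.
Exponentiate: y = Ce^((12/5)x^5).


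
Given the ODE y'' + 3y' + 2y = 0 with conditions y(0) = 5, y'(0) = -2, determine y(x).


Characteristic roots of r² + 3r + 2 = 0 are -2, -1.
General solution y = c₁ e^(-2x) + c₂ e^(-x).
Apply y(0) = 5: c₁ + c₂ = 5. Apply y'(0) = -2: -2 c₁ - 1 c₂ = -2.
Solve: c₁ = -3, c₂ = 8.
Particular solution: y = -3e^(-2x) + 8e^(-x).


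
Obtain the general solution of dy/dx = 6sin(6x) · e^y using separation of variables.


Separate: e^(-y) dy = 6sin(6x) dx.
Integrate: -e^(-y) = -cos(6x) + C₀.
Rearrange: e^(-y) = cos(6x) + C.


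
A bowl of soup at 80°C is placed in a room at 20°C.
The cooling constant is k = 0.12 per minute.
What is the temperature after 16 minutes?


Newton's law: dT/dt = -k(T - T_a) has solution T(t) = T_a + (T₀ - T_a)e^(-kt).
Plug in T_a = 20, T₀ = 80, k = 0.12, t = 16: T(16) = 20 + (60)e^(-1.92) ≈ 28.8°C.


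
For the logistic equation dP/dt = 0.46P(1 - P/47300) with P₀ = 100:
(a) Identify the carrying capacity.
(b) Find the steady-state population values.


Logistic ODE dP/dt = 0.46P(1 - P/47300) has equilibria where dP/dt = 0, i.e. P = 0 or P = 47300.
The coefficient (1 - P/K) = 0 when P = K, identifying K = 47300 as the carrying capacity.
(a) K = 47300; (b) equilibria P = 0 and P = 47300.


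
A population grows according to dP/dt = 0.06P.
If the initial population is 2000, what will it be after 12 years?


The ODE dP/dt = 0.06P has solution P(t) = P(0)e^(0.06t).
Substitute P(0) = 2000 and t = 12: P(12) = 2000 e^(0.72) ≈ 4109.


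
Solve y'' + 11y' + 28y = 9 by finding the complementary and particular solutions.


Characteristic roots of r² + 11r + 28 = 0 are -7, -4.
y_h = C₁e^(-7x) + C₂e^(-4x).
Constant forcing; try y_p = A. Then 28A = 9 ⇒ A = 9/28.
General solution: y = C₁e^(-7x) + C₂e^(-4x) + 9/28.


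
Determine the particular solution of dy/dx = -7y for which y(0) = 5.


General solution of y' = -7y is y = Ce^(-7x).
Apply y(0) = 5: C = 5.
Particular solution: y = 5e^(-7x).


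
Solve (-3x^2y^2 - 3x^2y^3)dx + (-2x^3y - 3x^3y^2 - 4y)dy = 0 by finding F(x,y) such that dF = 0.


Check exactness: ∂M/∂y = -6x^2y - 9x^2y^2 and ∂N/∂x = -6x^2y - 9x^2y^2; equal, so the equation is exact.
Integrate M with respect to x (treating y as constant): ∫M dx = -x^3y^2 - x^3y^3 + h(y).
Differentiate w.r.t. y and set equal to N: the x-dependent terms already match, leaving h'(y) = -4y. Integrate: h(y) = -2y^2.
So F(x,y) = -x^3y^2 - x^3y^3 - 2y^2.
General solution: -x^3y^2 - x^3y^3 - 2y^2 = C.


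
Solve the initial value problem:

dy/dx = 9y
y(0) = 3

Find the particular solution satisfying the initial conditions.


General solution of y' = 9y is y = Ce^(9x).
Apply y(0) = 3: C = 3.
Particular solution: y = 3e^(9x).


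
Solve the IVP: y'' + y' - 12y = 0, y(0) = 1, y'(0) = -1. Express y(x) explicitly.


Characteristic roots of r² + r - 12 = 0 are -4, 3.
General solution y = c₁ e^(-4x) + c₂ e^(3x).
Apply y(0) = 1: c₁ + c₂ = 1. Apply y'(0) = -1: -4 c₁ + 3 c₂ = -1.
Solve: c₁ = 4/7, c₂ = 3/7.
Particular solution: y = (4/7)e^(-4x) + (3/7)e^(3x).


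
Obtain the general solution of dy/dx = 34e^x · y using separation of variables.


Separate variables: dy/y = 34e^x dx.
Integrate: ln|y| = 34e^x + C₀.
Exponentiate: y = Ce^(34e^x).


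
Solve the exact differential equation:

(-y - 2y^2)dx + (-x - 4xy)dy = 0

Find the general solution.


Check exactness: ∂M/∂y = -1 - 4y and ∂N/∂x = -1 - 4y; equal, so the equation is exact.
Integrate M with respect to x (treating y as constant): ∫M dx = -xy - 2xy^2 + h(y).
Differentiate w.r.t. y and set equal to N: all terms match, so h'(y) = 0 and h is a constant absorbed into C.
General solution: -xy - 2xy^2 = C.


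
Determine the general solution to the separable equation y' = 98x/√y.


Separate: √y dy = 98x dx.
Integrate: (2/3)y^(3/2) = 49x² + C.


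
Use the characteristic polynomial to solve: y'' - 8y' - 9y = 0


Characteristic equation: r² - 8r - 9 = 0.
Factor: (r + 1)(r - 9) = 0 ⇒ r = -1, 9 (distinct real).
General solution: y = C₁e^(-x) + C₂e^(9x).


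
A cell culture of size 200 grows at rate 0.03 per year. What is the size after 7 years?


The ODE dP/dt = 0.03P has solution P(t) = P(0)e^(0.03t).
Substitute P(0) = 200 and t = 7: P(7) = 200 e^(0.21) ≈ 247.


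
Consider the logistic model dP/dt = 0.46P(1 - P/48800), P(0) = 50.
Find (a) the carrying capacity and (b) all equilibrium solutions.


Logistic ODE dP/dt = 0.46P(1 - P/48800) has equilibria where dP/dt = 0, i.e. P = 0 or P = 48800.
The coefficient (1 - P/K) = 0 when P = K, identifying K = 48800 as the carrying capacity.
(a) K = 48800; (b) equilibria P = 0 and P = 48800.


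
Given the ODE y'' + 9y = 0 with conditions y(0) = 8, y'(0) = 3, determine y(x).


Characteristic roots of r² + 9 = 0 are ±3i, so y = C₁cos(3x) + C₂sin(3x).
Apply y(0) = 8: C₁ = 8. Differentiate and apply y'(0) = 3: 3·C₂ = 3, so C₂ = 1.
Particular solution: y = 8cos(3x) + sin(3x).


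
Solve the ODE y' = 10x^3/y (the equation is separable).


Separate variables: y dy = 10x^3 dx.
Integrate both sides: y²/2 = (5/2)x^4 + C₀.
Multiply by 2: y² = 5x^4 + C.


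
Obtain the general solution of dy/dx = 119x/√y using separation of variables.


Separate: √y dy = 119x dx.
Integrate: (2/3)y^(3/2) = (119/2)x² + C.


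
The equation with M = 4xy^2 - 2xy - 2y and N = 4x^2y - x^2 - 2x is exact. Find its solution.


Check exactness: ∂M/∂y = 8xy - 2x - 2 and ∂N/∂x = 8xy - 2x - 2; equal, so the equation is exact.
Integrate M with respect to x (treating y as constant): ∫M dx = 2x^2y^2 - x^2y - 2xy + h(y).
Differentiate w.r.t. y and set equal to N: all terms match, so h'(y) = 0 and h is a constant absorbed into C.
General solution: 2x^2y^2 - x^2y - 2xy = C.


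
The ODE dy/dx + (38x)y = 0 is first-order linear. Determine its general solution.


P(x) = 38x ⇒ μ = e^(19x²).
Q(x) = 0 so μ y is constant: y = Ce^(-19x²).


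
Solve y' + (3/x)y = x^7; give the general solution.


P(x) = 3/x ⇒ μ = x^3.
(x^3 y)' = x^10 ⇒ x^3 y = x^11/(11) + C.
Solve for y: y = (1/11)x^8 + C/x^3.


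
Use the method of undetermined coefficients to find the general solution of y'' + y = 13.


Homogeneous part: r² + 1 = 0 ⇒ r = ±1i, so y_h = C₁cos(x) + C₂sin(x).
Try constant y_p = A; plug in: 1A = 13 ⇒ A = 13.
General solution: y = C₁cos(x) + C₂sin(x) + 13.


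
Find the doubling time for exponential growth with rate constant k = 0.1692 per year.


Exponential growth: P(t) = P₀ e^(0.1692t). Set P(t)/P₀ = 2: e^(0.1692t) = 2.
Solve: t = ln(2)/0.1692 ≈ 4.10 years.


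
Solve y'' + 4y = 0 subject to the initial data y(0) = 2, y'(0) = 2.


Characteristic roots of r² + 4 = 0 are ±2i, so y = C₁cos(2x) + C₂sin(2x).
Apply y(0) = 2: C₁ = 2. Differentiate and apply y'(0) = 2: 2·C₂ = 2, so C₂ = 1.
Particular solution: y = 2cos(2x) + sin(2x).


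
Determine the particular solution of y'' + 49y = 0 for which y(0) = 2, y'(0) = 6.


Characteristic roots of r² + 49 = 0 are ±7i, so y = C₁cos(7x) + C₂sin(7x).
Apply y(0) = 2: C₁ = 2. Differentiate and apply y'(0) = 6: 7·C₂ = 6, so C₂ = 6/7.
Particular solution: y = 2cos(7x) + (6/7)sin(7x).


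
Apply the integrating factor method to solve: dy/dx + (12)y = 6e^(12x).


P(x) = 12 ⇒ μ = e^(12x).
(μ y)' = 6e^(24x) ⇒ μ y = (6/24)e^(24x) + C.
Divide by μ: y = (1/4)e^(12x) + Ce^(-12x).


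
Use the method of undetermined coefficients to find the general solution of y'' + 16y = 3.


Homogeneous part: r² + 16 = 0 ⇒ r = ±4i, so y_h = C₁cos(4x) + C₂sin(4x).
Try constant y_p = A; plug in: 16A = 3 ⇒ A = 3/16.
General solution: y = C₁cos(4x) + C₂sin(4x) + 3/16.


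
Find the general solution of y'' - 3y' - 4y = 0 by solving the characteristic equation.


Characteristic equation: r² - 3r - 4 = 0.
Factor: (r + 1)(r - 4) = 0 ⇒ r = -1, 4 (distinct real).
General solution: y = C₁e^(-x) + C₂e^(4x).


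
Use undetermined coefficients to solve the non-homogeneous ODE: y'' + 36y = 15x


Homogeneous: r² + 36 = 0 ⇒ r = ±6i, y_h = C₁cos(6x) + C₂sin(6x).
Polynomial forcing; try y_p = Ax + B. Then y_p'' + 36 y_p = 36(Ax + B) = 15x, so B = 0 and A = 5/12.
General solution: y = C₁cos(6x) + C₂sin(6x) + (5/12)x.


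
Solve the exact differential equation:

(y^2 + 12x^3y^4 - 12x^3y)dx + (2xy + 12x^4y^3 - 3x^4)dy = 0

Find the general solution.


Check exactness: ∂M/∂y = 2y + 48x^3y^3 - 12x^3 and ∂N/∂x = 2y + 48x^3y^3 - 12x^3; equal, so the equation is exact.
Integrate M with respect to x (treating y as constant): ∫M dx = xy^2 + 3x^4y^4 - 3x^4y + h(y).
Differentiate w.r.t. y and set equal to N: all terms match, so h'(y) = 0 and h is a constant absorbed into C.
General solution: xy^2 + 3x^4y^4 - 3x^4y = C.


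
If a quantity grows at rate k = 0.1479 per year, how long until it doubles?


Exponential growth: P(t) = P₀ e^(0.1479t). Set P(t)/P₀ = 2: e^(0.1479t) = 2.
Solve: t = ln(2)/0.1479 ≈ 4.69 years.


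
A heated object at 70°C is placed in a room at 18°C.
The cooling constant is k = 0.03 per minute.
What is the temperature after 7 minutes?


Newton's law: dT/dt = -k(T - T_a) has solution T(t) = T_a + (T₀ - T_a)e^(-kt).
Plug in T_a = 18, T₀ = 70, k = 0.03, t = 7: T(7) = 18 + (52)e^(-0.21) ≈ 60.2°C.


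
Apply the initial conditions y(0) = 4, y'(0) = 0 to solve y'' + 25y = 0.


Characteristic roots of r² + 25 = 0 are ±5i, so y = C₁cos(5x) + C₂sin(5x).
Apply y(0) = 4: C₁ = 4. Differentiate and apply y'(0) = 0: 5·C₂ = 0, so C₂ = 0.
Particular solution: y = 4cos(5x).


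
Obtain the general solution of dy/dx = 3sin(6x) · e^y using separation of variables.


Separate: e^(-y) dy = 3sin(6x) dx.
Integrate: -e^(-y) = -(1/2)cos(6x) + C₀.
Rearrange: e^(-y) = (1/2)cos(6x) + C.


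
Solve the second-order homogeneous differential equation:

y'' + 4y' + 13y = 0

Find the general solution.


Characteristic equation: r² + 4r + 13 = 0.
Discriminant is negative; roots r = -2 ± 3i (complex conjugate pair).
General solution uses e^(α x)(C₁ cos(β x) + C₂ sin(β x)): y = e^(-2x)(C₁cos(3x) + C₂sin(3x)).


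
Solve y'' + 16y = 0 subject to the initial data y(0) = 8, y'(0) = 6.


Characteristic roots of r² + 16 = 0 are ±4i, so y = C₁cos(4x) + C₂sin(4x).
Apply y(0) = 8: C₁ = 8. Differentiate and apply y'(0) = 6: 4·C₂ = 6, so C₂ = 3/2.
Particular solution: y = 8cos(4x) + (3/2)sin(4x).


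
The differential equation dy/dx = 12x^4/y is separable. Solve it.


Separate variables: y dy = 12x^4 dx.
Integrate both sides: y²/2 = (12/5)x^5 + C₀.
Multiply by 2: y² = (24/5)x^5 + C.


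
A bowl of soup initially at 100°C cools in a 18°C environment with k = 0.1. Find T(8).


Newton's law: dT/dt = -k(T - T_a) has solution T(t) = T_a + (T₀ - T_a)e^(-kt).
Plug in T_a = 18, T₀ = 100, k = 0.1, t = 8: T(8) = 18 + (82)e^(-0.80) ≈ 54.8°C.


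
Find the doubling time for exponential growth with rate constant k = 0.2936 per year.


Exponential growth: P(t) = P₀ e^(0.2936t). Set P(t)/P₀ = 2: e^(0.2936t) = 2.
Solve: t = ln(2)/0.2936 ≈ 2.36 years.


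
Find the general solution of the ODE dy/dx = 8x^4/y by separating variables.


Separate variables: y dy = 8x^4 dx.
Integrate both sides: y²/2 = (8/5)x^5 + C₀.
Multiply by 2: y² = (16/5)x^5 + C.


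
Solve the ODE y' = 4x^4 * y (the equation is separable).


Separate variables: dy/y = 4x^4 dx.
Integrate: ln|y| = (4/5)x^5 + C₀.
Exponentiate: y = Ce^((4/5)x^5).


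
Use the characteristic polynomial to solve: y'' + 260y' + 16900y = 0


Characteristic equation: r² + 260r + 16900 = 0, i.e. (r + 130)² = 0.
Repeated root r = -130; include an x factor for the second linearly independent solution.
General solution: y = (C₁ + C₂x)e^(-130x).


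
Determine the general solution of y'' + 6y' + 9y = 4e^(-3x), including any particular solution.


Characteristic polynomial (r + 3)² = 0; repeated root r = -3.
y_h = (C₁ + C₂x)e^(-3x). Forcing matches the repeated root (resonance), so try y_p = Ax² e^(-3x).
Substitute and solve for A: 2A = 4, so A = 2.
General solution: y = (C₁ + C₂x + 2x²)e^(-3x).


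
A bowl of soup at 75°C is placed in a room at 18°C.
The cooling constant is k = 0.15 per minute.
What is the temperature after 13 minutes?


Newton's law: dT/dt = -k(T - T_a) has solution T(t) = T_a + (T₀ - T_a)e^(-kt).
Plug in T_a = 18, T₀ = 75, k = 0.15, t = 13: T(13) = 18 + (57)e^(-1.95) ≈ 26.1°C.


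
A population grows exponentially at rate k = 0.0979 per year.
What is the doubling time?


Exponential growth: P(t) = P₀ e^(0.0979t). Set P(t)/P₀ = 2: e^(0.0979t) = 2.
Solve: t = ln(2)/0.0979 ≈ 7.08 years.


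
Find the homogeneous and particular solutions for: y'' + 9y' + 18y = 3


Characteristic roots of r² + 9r + 18 = 0 are -6, -3.
y_h = C₁e^(-6x) + C₂e^(-3x).
Constant forcing; try y_p = A. Then 18A = 3 ⇒ A = 1/6.
General solution: y = C₁e^(-6x) + C₂e^(-3x) + 1/6.


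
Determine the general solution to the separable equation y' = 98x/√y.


Separate: √y dy = 98x dx.
Integrate: (2/3)y^(3/2) = 49x² + C.


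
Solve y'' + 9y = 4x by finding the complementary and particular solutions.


Homogeneous: r² + 9 = 0 ⇒ r = ±3i, y_h = C₁cos(3x) + C₂sin(3x).
Polynomial forcing; try y_p = Ax + B. Then y_p'' + 9 y_p = 9(Ax + B) = 4x, so B = 0 and A = 4/9.
General solution: y = C₁cos(3x) + C₂sin(3x) + (4/9)x.


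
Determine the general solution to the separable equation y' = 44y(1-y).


Separate: dy/[y(1-y)] = 44 dx.
Partial fractions: 1/[y(1-y)] = 1/y + 1/(1-y).
Integrate: ln|y/(1-y)| = 44x + C₀.
Solve for y: y = 1/(1 + Ce^(-44x)).


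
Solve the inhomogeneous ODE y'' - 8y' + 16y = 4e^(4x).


Characteristic polynomial (r - 4)² = 0; repeated root r = 4.
y_h = (C₁ + C₂x)e^(4x). Forcing matches the repeated root (resonance), so try y_p = Ax² e^(4x).
Substitute and solve for A: 2A = 4, so A = 2.
General solution: y = (C₁ + C₂x + 2x²)e^(4x).


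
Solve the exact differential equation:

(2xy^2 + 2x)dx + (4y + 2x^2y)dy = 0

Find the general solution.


Check exactness: ∂M/∂y = 4xy and ∂N/∂x = 4xy; equal, so the equation is exact.
Integrate M with respect to x (treating y as constant): ∫M dx = x^2y^2 + x^2 + h(y).
Differentiate w.r.t. y and set equal to N: the x-dependent terms already match, leaving h'(y) = 4y. Integrate: h(y) = 2y^2.
So F(x,y) = 2y^2 + x^2y^2 + x^2.
General solution: 2y^2 + x^2y^2 + x^2 = C.


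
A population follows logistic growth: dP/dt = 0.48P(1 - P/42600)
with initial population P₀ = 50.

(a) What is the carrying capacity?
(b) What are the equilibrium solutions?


Logistic ODE dP/dt = 0.48P(1 - P/42600) has equilibria where dP/dt = 0, i.e. P = 0 or P = 42600.
The coefficient (1 - P/K) = 0 when P = K, identifying K = 42600 as the carrying capacity.
(a) K = 42600; (b) equilibria P = 0 and P = 42600.


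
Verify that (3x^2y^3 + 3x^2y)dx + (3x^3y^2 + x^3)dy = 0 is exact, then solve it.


Check exactness: ∂M/∂y = 9x^2y^2 + 3x^2 and ∂N/∂x = 9x^2y^2 + 3x^2; equal, so the equation is exact.
Integrate M with respect to x (treating y as constant): ∫M dx = x^3y^3 + x^3y + h(y).
Differentiate w.r.t. y and set equal to N: all terms match, so h'(y) = 0 and h is a constant absorbed into C.
General solution: x^3y^3 + x^3y = C.


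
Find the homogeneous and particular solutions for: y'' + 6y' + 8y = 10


Characteristic roots of r² + 6r + 8 = 0 are -4, -2.
y_h = C₁e^(-4x) + C₂e^(-2x).
Constant forcing; try y_p = A. Then 8A = 10 ⇒ A = 5/4.
General solution: y = C₁e^(-4x) + C₂e^(-2x) + 5/4.


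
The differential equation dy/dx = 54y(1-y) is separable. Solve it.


Separate: dy/[y(1-y)] = 54 dx.
Partial fractions: 1/[y(1-y)] = 1/y + 1/(1-y).
Integrate: ln|y/(1-y)| = 54x + C₀.
Solve for y: y = 1/(1 + Ce^(-54x)).


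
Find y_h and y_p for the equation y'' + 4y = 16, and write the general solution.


Homogeneous part: r² + 4 = 0 ⇒ r = ±2i, so y_h = C₁cos(2x) + C₂sin(2x).
Try constant y_p = A; plug in: 4A = 16 ⇒ A = 4.
General solution: y = C₁cos(2x) + C₂sin(2x) + 4.


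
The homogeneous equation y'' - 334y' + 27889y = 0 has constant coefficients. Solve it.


Characteristic equation: r² - 334r + 27889 = 0, i.e. (r - 167)² = 0.
Repeated root r = 167; include an x factor for the second linearly independent solution.
General solution: y = (C₁ + C₂x)e^(167x).


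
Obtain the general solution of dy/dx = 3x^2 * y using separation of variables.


Separate variables: dy/y = 3x^2 dx.
Integrate: ln|y| = x^3 + C₀.
Exponentiate: y = Ce^(x^3).


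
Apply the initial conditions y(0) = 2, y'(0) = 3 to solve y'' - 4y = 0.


Characteristic roots of r² - 4 = 0 are 2, -2.
General solution y = c₁ e^(2x) + c₂ e^(-2x).
Apply y(0) = 2: c₁ + c₂ = 2. Apply y'(0) = 3: 2 c₁ - 2 c₂ = 3.
Solve: c₁ = 7/4, c₂ = 1/4.
Particular solution: y = (7/4)e^(2x) + (1/4)e^(-2x).


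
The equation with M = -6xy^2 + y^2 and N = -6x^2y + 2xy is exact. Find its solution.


Check exactness: ∂M/∂y = -12xy + 2y and ∂N/∂x = -12xy + 2y; equal, so the equation is exact.
Integrate M with respect to x (treating y as constant): ∫M dx = -3x^2y^2 + xy^2 + h(y).
Differentiate w.r.t. y and set equal to N: all terms match, so h'(y) = 0 and h is a constant absorbed into C.
General solution: -3x^2y^2 + xy^2 = C.


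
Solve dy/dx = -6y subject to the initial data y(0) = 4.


General solution of y' = -6y is y = Ce^(-6x).
Apply y(0) = 4: C = 4.
Particular solution: y = 4e^(-6x).


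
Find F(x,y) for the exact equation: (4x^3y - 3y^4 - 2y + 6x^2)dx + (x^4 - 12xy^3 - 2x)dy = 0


Check exactness: ∂M/∂y = 4x^3 - 12y^3 - 2 and ∂N/∂x = 4x^3 - 12y^3 - 2; equal, so the equation is exact.
Integrate M with respect to x (treating y as constant): ∫M dx = x^4y - 3xy^4 - 2xy + 2x^3 + h(y).
Differentiate w.r.t. y and set equal to N: all terms match, so h'(y) = 0 and h is a constant absorbed into C.
General solution: x^4y - 3xy^4 - 2xy + 2x^3 = C.


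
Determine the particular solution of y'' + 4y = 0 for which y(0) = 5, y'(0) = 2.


Characteristic roots of r² + 4 = 0 are ±2i, so y = C₁cos(2x) + C₂sin(2x).
Apply y(0) = 5: C₁ = 5. Differentiate and apply y'(0) = 2: 2·C₂ = 2, so C₂ = 1.
Particular solution: y = 5cos(2x) + sin(2x).


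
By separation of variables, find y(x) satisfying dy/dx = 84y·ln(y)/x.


Separate: dy/[y ln(y)] = 84 dx/x.
Substitute u = ln(y): du/u = 84 dx/x.
Integrate: ln|ln(y)| = 84ln|x| + C₀, hence ln(y) = C·x^84.


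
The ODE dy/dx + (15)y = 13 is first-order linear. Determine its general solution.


P(x) = 15, Q(x) = 13; integrating factor μ = e^(15x).
(μ y)' = 13e^(15x) ⇒ μ y = (13/15)e^(15x) + C.
Divide by μ: y = 13/15 + Ce^(-15x).


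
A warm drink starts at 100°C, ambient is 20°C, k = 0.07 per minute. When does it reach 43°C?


From T(t) = T_a + (T₀ - T_a)e^(-kt), set T(t) = 43:
(43 - 20) / (100 - 20) = e^(-0.07t), so t = -ln(0.287)/0.07 ≈ 17.8 minutes.


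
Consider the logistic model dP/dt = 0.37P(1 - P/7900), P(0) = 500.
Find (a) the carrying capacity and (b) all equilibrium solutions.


Logistic ODE dP/dt = 0.37P(1 - P/7900) has equilibria where dP/dt = 0, i.e. P = 0 or P = 7900.
The coefficient (1 - P/K) = 0 when P = K, identifying K = 7900 as the carrying capacity.
(a) K = 7900; (b) equilibria P = 0 and P = 7900.


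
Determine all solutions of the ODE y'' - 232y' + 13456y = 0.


Characteristic equation: r² - 232r + 13456 = 0, i.e. (r - 116)² = 0.
Repeated root r = 116; include an x factor for the second linearly independent solution.
General solution: y = (C₁ + C₂x)e^(116x).


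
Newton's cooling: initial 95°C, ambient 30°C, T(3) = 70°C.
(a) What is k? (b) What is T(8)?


Newton's law: T(t) = T_a + (T₀ - T_a)e^(-kt).
(a) Use T(3) = 70: (70 - 30)/(95 - 30) = e^(-k·3), so k = -ln(0.615)/3 ≈ 0.1618.
(b) Apply k to t = 8: T(8) = 30 + (65)e^(-1.295) ≈ 47.8°C.


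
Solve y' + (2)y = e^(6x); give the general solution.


P(x) = 2 ⇒ μ = e^(2x).
(μ y)' = e^(8x) ⇒ μ y = e^(8x)/8 + C.
Divide by μ: y = (1/8)e^(6x) + Ce^(-2x).


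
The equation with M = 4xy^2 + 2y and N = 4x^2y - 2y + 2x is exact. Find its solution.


Check exactness: ∂M/∂y = 8xy + 2 and ∂N/∂x = 8xy + 2; equal, so the equation is exact.
Integrate M with respect to x (treating y as constant): ∫M dx = 2x^2y^2 + 2xy + h(y).
Differentiate w.r.t. y and set equal to N: the x-dependent terms already match, leaving h'(y) = -2y. Integrate: h(y) = -y^2.
So F(x,y) = 2x^2y^2 - y^2 + 2xy.
General solution: 2x^2y^2 - y^2 + 2xy = C.


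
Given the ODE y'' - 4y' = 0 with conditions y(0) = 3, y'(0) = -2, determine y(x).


Characteristic roots of r² - 4r = 0 are 4, 0.
General solution y = c₁ e^(4x) + c₂.
Apply y(0) = 3: c₁ + c₂ = 3. Apply y'(0) = -2: 4 c₁ + 0 c₂ = -2.
Solve: c₁ = -1/2, c₂ = 7/2.
Particular solution: y = -(1/2)e^(4x) + 7/2.


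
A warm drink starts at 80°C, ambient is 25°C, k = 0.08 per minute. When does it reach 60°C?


From T(t) = T_a + (T₀ - T_a)e^(-kt), set T(t) = 60:
(60 - 25) / (80 - 25) = e^(-0.08t), so t = -ln(0.636)/0.08 ≈ 5.6 minutes.


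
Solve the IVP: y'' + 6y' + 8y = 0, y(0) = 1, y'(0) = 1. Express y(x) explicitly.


Characteristic roots of r² + 6r + 8 = 0 are -4, -2.
General solution y = c₁ e^(-4x) + c₂ e^(-2x).
Apply y(0) = 1: c₁ + c₂ = 1. Apply y'(0) = 1: -4 c₁ - 2 c₂ = 1.
Solve: c₁ = -3/2, c₂ = 5/2.
Particular solution: y = -(3/2)e^(-4x) + (5/2)e^(-2x).
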